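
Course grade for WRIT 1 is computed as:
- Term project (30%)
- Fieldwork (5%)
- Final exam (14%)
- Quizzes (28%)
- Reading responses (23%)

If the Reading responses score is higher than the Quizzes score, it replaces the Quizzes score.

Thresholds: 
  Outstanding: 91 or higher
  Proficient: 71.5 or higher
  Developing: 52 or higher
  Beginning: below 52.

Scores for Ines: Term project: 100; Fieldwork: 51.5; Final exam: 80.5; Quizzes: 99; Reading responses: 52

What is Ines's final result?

Proficient

Reading responses (52) ≤ Quizzes (99), so Quizzes stays at 99.
Weighted total:
  Term project 100 × 0.3 = 30
  Fieldwork 51.5 × 0.05 = 2.575
  Final exam 80.5 × 0.14 = 11.27
  Quizzes 99 × 0.28 = 27.72
  Reading responses 52 × 0.23 = 11.96
Sum = 83.525
83.525 is ≥ 71.5 and < 91 → Proficient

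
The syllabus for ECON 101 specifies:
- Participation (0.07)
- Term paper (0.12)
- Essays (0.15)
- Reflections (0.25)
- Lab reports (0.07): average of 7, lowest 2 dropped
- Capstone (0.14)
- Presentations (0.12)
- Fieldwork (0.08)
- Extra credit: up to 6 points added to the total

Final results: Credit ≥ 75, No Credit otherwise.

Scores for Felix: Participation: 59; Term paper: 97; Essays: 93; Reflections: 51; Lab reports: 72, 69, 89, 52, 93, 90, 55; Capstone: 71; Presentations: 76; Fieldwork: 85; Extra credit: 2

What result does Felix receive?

Lab reports: drop 52, 55 → average of remaining 5 = 413/5 = 82.6
Weighted total:
  Participation 59 × 0.07 = 4.13
  Term paper 97 × 0.12 = 11.64
  Essays 93 × 0.15 = 13.95
  Reflections 51 × 0.25 = 12.75
  Lab reports 82.6 × 0.07 = 5.782
  Capstone 71 × 0.14 = 9.94
  Presentations 76 × 0.12 = 9.12
  Fieldwork 85 × 0.08 = 6.8
Sum = 74.112
Extra credit: 74.112 + 2 = 76.112
76.112 ≥ 75 → Credit

Credit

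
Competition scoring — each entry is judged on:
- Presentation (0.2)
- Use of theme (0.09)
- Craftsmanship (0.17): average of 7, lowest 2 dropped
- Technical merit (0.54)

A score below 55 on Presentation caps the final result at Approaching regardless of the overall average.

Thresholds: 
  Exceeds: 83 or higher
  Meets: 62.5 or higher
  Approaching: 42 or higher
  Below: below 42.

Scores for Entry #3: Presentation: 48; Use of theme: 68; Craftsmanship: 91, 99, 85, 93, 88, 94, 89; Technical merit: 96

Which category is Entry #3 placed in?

Approaching

Craftsmanship: drop 85, 88 → average of remaining 5 = 466/5 = 93.2
Presentation score 48 < 55: minimum not met.
Weighted total:
  Presentation 48 × 0.2 = 9.6
  Use of theme 68 × 0.09 = 6.12
  Craftsmanship 93.2 × 0.17 = 15.844
  Technical merit 96 × 0.54 = 51.84
Sum = 83.404
83.404 would be Exceeds; cap at Approaching applies → Approaching.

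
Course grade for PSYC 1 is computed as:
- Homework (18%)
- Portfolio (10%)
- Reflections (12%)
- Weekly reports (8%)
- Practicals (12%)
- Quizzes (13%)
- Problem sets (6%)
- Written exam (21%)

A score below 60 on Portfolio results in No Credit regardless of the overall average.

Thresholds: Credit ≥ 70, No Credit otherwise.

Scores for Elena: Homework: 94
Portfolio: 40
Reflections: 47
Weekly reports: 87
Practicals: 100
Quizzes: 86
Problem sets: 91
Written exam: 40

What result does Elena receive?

Portfolio score 40 < 60: minimum not met.
Weighted total:
  Homework 94 × 0.18 = 16.92
  Portfolio 40 × 0.1 = 4
  Reflections 47 × 0.12 = 5.64
  Weekly reports 87 × 0.08 = 6.96
  Practicals 100 × 0.12 = 12
  Quizzes 86 × 0.13 = 11.18
  Problem sets 91 × 0.06 = 5.46
  Written exam 40 × 0.21 = 8.4
Sum = 70.56
Because the Portfolio minimum was not met, the result is No Credit.

No Credit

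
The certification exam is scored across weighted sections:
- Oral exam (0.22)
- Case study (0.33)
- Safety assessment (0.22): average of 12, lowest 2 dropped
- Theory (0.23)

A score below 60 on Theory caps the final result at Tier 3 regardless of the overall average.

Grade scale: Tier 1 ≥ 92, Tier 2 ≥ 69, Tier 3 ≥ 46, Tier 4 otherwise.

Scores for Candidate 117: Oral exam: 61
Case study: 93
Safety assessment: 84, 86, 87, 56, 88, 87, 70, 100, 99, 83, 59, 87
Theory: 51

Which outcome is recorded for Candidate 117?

Safety assessment: drop 56, 59 → average of remaining 10 = 871/10 = 87.1
Theory score 51 < 60: minimum not met.
Weighted total:
  Oral exam 61 × 0.22 = 13.42
  Case study 93 × 0.33 = 30.69
  Safety assessment 87.1 × 0.22 = 19.162
  Theory 51 × 0.23 = 11.73
Sum = 75.002
75.002 would be Tier 2; cap at Tier 3 applies → Tier 3.

Tier 3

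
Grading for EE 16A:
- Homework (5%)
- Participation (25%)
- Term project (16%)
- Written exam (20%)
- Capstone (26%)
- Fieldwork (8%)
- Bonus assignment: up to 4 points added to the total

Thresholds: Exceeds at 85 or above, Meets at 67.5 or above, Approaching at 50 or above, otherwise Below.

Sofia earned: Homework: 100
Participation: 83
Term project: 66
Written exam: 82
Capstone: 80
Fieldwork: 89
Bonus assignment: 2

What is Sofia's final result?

Weighted total:
  Homework 100 × 0.05 = 5
  Participation 83 × 0.25 = 20.75
  Term project 66 × 0.16 = 10.56
  Written exam 82 × 0.2 = 16.4
  Capstone 80 × 0.26 = 20.8
  Fieldwork 89 × 0.08 = 7.12
Sum = 80.63
Bonus assignment: 80.63 + 2 = 82.63
82.63 is ≥ 67.5 and < 85 → Meets

Meets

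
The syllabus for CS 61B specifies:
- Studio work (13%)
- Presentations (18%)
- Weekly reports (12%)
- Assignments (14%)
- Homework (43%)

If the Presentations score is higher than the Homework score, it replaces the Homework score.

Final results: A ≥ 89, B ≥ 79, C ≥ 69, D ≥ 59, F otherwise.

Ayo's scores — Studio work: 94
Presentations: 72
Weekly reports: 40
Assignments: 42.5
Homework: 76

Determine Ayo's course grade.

Presentations (72) ≤ Homework (76), so Homework stays at 76.
Weighted total:
  Studio work 94 × 0.13 = 12.22
  Presentations 72 × 0.18 = 12.96
  Weekly reports 40 × 0.12 = 4.8
  Assignments 42.5 × 0.14 = 5.95
  Homework 76 × 0.43 = 32.68
Sum = 68.61
68.61 is ≥ 59 and < 69 → D

D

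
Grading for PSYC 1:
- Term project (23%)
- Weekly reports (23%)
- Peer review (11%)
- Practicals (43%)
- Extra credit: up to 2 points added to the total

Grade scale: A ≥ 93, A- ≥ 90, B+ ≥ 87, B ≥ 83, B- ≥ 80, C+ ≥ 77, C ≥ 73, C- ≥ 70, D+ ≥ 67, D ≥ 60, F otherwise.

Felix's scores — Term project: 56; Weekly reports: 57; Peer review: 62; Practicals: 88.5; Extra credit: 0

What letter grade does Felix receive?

Weighted total:
  Term project 56 × 0.23 = 12.88
  Weekly reports 57 × 0.23 = 13.11
  Peer review 62 × 0.11 = 6.82
  Practicals 88.5 × 0.43 = 38.055
Sum = 70.865
Extra credit: 70.865 + 0 = 70.865
70.865 is ≥ 70 and < 73 → C-

C-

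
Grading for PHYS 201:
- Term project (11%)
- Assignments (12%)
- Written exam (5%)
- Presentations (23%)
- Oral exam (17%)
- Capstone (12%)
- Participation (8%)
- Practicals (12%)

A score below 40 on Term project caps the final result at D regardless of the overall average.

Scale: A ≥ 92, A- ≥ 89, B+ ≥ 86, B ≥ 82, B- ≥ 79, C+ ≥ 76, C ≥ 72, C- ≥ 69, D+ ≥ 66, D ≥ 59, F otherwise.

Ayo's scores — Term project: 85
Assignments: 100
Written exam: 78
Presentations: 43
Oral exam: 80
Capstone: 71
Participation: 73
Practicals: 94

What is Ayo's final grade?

Term project score 85 ≥ 40: minimum met.
Weighted total:
  Term project 85 × 0.11 = 9.35
  Assignments 100 × 0.12 = 12
  Written exam 78 × 0.05 = 3.9
  Presentations 43 × 0.23 = 9.89
  Oral exam 80 × 0.17 = 13.6
  Capstone 71 × 0.12 = 8.52
  Participation 73 × 0.08 = 5.84
  Practicals 94 × 0.12 = 11.28
Sum = 74.38
74.38 is ≥ 72 and < 76 → C

C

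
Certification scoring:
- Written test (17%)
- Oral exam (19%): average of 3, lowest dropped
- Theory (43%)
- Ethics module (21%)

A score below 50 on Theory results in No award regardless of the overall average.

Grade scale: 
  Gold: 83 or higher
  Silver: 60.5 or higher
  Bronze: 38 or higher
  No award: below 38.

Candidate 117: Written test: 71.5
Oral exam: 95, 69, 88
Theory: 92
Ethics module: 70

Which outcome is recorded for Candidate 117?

Gold

Oral exam: drop 69 → average of remaining 2 = 183/2 = 91.5
Theory score 92 ≥ 50: minimum met.
Weighted total:
  Written test 71.5 × 0.17 = 12.155
  Oral exam 91.5 × 0.19 = 17.385
  Theory 92 × 0.43 = 39.56
  Ethics module 70 × 0.21 = 14.7
Sum = 83.8
83.8 ≥ 83 → Gold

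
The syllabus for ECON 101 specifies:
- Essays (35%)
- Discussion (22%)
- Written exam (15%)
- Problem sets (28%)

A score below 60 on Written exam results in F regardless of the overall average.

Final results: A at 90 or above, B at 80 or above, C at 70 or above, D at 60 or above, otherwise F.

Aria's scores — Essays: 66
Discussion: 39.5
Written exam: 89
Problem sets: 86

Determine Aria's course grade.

D

Written exam score 89 ≥ 60: minimum met.
Weighted total:
  Essays 66 × 0.35 = 23.1
  Discussion 39.5 × 0.22 = 8.69
  Written exam 89 × 0.15 = 13.35
  Problem sets 86 × 0.28 = 24.08
Sum = 69.22
69.22 is ≥ 60 and < 70 → D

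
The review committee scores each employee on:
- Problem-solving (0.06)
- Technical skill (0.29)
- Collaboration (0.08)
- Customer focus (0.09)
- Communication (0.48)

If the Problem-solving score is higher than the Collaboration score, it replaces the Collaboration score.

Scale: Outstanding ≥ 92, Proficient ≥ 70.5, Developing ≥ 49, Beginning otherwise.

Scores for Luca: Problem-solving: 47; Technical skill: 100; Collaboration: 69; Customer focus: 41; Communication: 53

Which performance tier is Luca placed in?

Problem-solving (47) ≤ Collaboration (69), so Collaboration stays at 69.
Weighted total:
  Problem-solving 47 × 0.06 = 2.82
  Technical skill 100 × 0.29 = 29
  Collaboration 69 × 0.08 = 5.52
  Customer focus 41 × 0.09 = 3.69
  Communication 53 × 0.48 = 25.44
Sum = 66.47
66.47 is ≥ 49 and < 70.5 → Developing

Developing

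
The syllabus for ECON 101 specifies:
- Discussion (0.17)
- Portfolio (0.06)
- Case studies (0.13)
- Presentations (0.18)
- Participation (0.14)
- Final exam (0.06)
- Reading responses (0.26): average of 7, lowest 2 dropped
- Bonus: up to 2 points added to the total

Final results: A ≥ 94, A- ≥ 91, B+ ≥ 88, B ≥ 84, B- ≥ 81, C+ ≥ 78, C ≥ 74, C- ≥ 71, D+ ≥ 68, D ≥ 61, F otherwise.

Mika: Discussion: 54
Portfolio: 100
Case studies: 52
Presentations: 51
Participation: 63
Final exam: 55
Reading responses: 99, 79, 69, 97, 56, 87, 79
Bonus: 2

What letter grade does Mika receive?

Reading responses: drop 56, 69 → average of remaining 5 = 441/5 = 88.2
Weighted total:
  Discussion 54 × 0.17 = 9.18
  Portfolio 100 × 0.06 = 6
  Case studies 52 × 0.13 = 6.76
  Presentations 51 × 0.18 = 9.18
  Participation 63 × 0.14 = 8.82
  Final exam 55 × 0.06 = 3.3
  Reading responses 88.2 × 0.26 = 22.932
Sum = 66.172
Bonus: 66.172 + 2 = 68.172
68.172 is ≥ 68 and < 71 → D+

D+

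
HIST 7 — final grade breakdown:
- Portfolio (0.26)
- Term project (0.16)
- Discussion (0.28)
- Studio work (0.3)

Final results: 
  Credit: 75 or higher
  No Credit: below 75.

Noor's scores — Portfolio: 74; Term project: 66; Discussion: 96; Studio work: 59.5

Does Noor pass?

No Credit

Weighted total:
  Portfolio 74 × 0.26 = 19.24
  Term project 66 × 0.16 = 10.56
  Discussion 96 × 0.28 = 26.88
  Studio work 59.5 × 0.3 = 17.85
Sum = 74.53
74.53 < 75 → No Credit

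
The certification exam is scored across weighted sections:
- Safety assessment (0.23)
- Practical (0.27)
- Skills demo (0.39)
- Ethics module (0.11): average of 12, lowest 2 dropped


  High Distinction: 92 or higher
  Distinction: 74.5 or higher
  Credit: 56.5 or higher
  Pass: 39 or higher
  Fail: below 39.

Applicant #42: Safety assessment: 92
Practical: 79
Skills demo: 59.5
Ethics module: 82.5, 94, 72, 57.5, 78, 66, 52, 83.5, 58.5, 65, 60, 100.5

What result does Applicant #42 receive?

Credit

Ethics module: drop 52, 57.5 → average of remaining 10 = 760/10 = 76
Weighted total:
  Safety assessment 92 × 0.23 = 21.16
  Practical 79 × 0.27 = 21.33
  Skills demo 59.5 × 0.39 = 23.205
  Ethics module 76 × 0.11 = 8.36
Sum = 74.055
74.055 is ≥ 56.5 and < 74.5 → Credit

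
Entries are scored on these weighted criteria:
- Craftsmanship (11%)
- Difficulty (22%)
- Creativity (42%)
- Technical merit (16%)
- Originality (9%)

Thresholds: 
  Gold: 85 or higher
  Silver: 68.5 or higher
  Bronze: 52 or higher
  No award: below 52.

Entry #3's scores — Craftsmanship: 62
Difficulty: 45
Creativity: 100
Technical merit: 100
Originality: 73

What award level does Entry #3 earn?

Silver

Weighted total:
  Craftsmanship 62 × 0.11 = 6.82
  Difficulty 45 × 0.22 = 9.9
  Creativity 100 × 0.42 = 42
  Technical merit 100 × 0.16 = 16
  Originality 73 × 0.09 = 6.57
Sum = 81.29
81.29 is ≥ 68.5 and < 85 → Silver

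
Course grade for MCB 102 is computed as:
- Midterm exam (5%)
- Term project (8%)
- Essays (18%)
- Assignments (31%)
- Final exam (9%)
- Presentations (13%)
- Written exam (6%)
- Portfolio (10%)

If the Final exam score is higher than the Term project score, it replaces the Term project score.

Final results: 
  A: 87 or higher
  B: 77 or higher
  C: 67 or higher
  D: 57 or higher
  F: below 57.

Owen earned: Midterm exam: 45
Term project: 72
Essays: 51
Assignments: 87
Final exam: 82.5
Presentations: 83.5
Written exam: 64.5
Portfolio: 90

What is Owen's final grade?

Final exam (82.5) > Term project (72), so Term project counts as 82.5.
Weighted total:
  Midterm exam 45 × 0.05 = 2.25
  Term project 82.5 × 0.08 = 6.6
  Essays 51 × 0.18 = 9.18
  Assignments 87 × 0.31 = 26.97
  Final exam 82.5 × 0.09 = 7.425
  Presentations 83.5 × 0.13 = 10.855
  Written exam 64.5 × 0.06 = 3.87
  Portfolio 90 × 0.1 = 9
Sum = 76.15
76.15 is ≥ 67 and < 77 → C

C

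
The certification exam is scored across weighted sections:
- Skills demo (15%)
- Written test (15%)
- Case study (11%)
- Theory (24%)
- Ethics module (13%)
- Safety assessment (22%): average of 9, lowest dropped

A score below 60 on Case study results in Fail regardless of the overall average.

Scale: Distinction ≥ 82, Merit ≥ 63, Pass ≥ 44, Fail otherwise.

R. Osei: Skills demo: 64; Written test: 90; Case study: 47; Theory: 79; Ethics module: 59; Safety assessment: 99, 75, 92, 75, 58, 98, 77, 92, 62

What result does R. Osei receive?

Safety assessment: drop 58 → average of remaining 8 = 670/8 = 83.75
Case study score 47 < 60: minimum not met.
Weighted total:
  Skills demo 64 × 0.15 = 9.6
  Written test 90 × 0.15 = 13.5
  Case study 47 × 0.11 = 5.17
  Theory 79 × 0.24 = 18.96
  Ethics module 59 × 0.13 = 7.67
  Safety assessment 83.75 × 0.22 = 18.425
Sum = 73.325
Because the Case study minimum was not met, the result is Fail.

Fail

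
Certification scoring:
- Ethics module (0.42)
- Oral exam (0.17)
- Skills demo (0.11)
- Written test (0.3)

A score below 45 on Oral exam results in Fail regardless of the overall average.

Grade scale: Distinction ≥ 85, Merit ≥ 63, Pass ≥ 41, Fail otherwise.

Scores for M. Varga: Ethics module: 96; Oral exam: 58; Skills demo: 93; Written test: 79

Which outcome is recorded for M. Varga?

Oral exam score 58 ≥ 45: minimum met.
Weighted total:
  Ethics module 96 × 0.42 = 40.32
  Oral exam 58 × 0.17 = 9.86
  Skills demo 93 × 0.11 = 10.23
  Written test 79 × 0.3 = 23.7
Sum = 84.11
84.11 is ≥ 63 and < 85 → Merit

Merit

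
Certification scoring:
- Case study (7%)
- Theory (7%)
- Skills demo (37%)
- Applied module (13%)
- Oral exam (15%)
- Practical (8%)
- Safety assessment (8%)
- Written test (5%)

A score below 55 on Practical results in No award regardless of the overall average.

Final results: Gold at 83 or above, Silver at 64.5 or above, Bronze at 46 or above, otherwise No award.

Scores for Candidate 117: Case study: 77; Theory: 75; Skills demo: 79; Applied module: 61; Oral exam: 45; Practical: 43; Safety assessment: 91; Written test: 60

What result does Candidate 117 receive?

Practical score 43 < 55: minimum not met.
Weighted total:
  Case study 77 × 0.07 = 5.39
  Theory 75 × 0.07 = 5.25
  Skills demo 79 × 0.37 = 29.23
  Applied module 61 × 0.13 = 7.93
  Oral exam 45 × 0.15 = 6.75
  Practical 43 × 0.08 = 3.44
  Safety assessment 91 × 0.08 = 7.28
  Written test 60 × 0.05 = 3
Sum = 68.27
Because the Practical minimum was not met, the result is No award.

No award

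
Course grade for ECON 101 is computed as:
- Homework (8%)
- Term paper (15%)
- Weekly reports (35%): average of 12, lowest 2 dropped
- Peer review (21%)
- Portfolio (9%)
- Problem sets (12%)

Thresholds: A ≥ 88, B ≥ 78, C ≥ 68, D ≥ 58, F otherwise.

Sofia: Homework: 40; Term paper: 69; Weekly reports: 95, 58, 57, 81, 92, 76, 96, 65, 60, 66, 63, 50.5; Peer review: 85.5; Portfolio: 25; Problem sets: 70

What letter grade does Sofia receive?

Weekly reports: drop 50.5, 57 → average of remaining 10 = 752/10 = 75.2
Weighted total:
  Homework 40 × 0.08 = 3.2
  Term paper 69 × 0.15 = 10.35
  Weekly reports 75.2 × 0.35 = 26.32
  Peer review 85.5 × 0.21 = 17.955
  Portfolio 25 × 0.09 = 2.25
  Problem sets 70 × 0.12 = 8.4
Sum = 68.475
68.475 is ≥ 68 and < 78 → C

C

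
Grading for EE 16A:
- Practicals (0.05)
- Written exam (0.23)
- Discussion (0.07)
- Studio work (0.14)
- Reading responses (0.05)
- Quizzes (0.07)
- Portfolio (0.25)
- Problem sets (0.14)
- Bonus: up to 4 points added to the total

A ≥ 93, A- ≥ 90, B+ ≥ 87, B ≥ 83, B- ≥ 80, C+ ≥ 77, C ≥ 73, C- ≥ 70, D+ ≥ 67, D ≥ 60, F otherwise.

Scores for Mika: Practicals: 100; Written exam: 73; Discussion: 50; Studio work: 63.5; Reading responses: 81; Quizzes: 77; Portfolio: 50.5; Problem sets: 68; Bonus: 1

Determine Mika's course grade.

D

Weighted total:
  Practicals 100 × 0.05 = 5
  Written exam 73 × 0.23 = 16.79
  Discussion 50 × 0.07 = 3.5
  Studio work 63.5 × 0.14 = 8.89
  Reading responses 81 × 0.05 = 4.05
  Quizzes 77 × 0.07 = 5.39
  Portfolio 50.5 × 0.25 = 12.625
  Problem sets 68 × 0.14 = 9.52
Sum = 65.765
Bonus: 65.765 + 1 = 66.765
66.765 is ≥ 60 and < 67 → D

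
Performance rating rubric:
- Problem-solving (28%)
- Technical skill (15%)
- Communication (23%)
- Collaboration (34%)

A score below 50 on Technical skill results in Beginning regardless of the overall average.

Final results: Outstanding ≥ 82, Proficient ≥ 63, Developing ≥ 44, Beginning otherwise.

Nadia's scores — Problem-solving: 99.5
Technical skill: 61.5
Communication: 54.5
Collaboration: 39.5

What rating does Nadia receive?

Technical skill score 61.5 ≥ 50: minimum met.
Weighted total:
  Problem-solving 99.5 × 0.28 = 27.86
  Technical skill 61.5 × 0.15 = 9.225
  Communication 54.5 × 0.23 = 12.535
  Collaboration 39.5 × 0.34 = 13.43
Sum = 63.05
63.05 is ≥ 63 and < 82 → Proficient

Proficient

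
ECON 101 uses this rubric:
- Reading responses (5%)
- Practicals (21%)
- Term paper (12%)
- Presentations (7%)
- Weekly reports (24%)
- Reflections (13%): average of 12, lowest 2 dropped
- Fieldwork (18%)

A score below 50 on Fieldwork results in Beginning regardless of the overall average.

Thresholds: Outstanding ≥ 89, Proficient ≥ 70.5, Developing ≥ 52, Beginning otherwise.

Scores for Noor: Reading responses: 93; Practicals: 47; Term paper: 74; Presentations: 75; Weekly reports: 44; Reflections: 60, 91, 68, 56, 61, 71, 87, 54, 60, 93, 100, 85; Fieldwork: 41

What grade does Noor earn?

Reflections: drop 54, 56 → average of remaining 10 = 776/10 = 77.6
Fieldwork score 41 < 50: minimum not met.
Weighted total:
  Reading responses 93 × 0.05 = 4.65
  Practicals 47 × 0.21 = 9.87
  Term paper 74 × 0.12 = 8.88
  Presentations 75 × 0.07 = 5.25
  Weekly reports 44 × 0.24 = 10.56
  Reflections 77.6 × 0.13 = 10.088
  Fieldwork 41 × 0.18 = 7.38
Sum = 56.678
Because the Fieldwork minimum was not met, the result is Beginning.

Beginning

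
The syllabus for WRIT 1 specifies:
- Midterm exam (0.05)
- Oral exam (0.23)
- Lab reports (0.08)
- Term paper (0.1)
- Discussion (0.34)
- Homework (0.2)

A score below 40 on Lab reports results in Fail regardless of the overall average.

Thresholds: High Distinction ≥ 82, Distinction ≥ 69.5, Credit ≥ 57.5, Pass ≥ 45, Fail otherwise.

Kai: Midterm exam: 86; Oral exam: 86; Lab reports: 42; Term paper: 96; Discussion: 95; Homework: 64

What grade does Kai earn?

High Distinction

Lab reports score 42 ≥ 40: minimum met.
Weighted total:
  Midterm exam 86 × 0.05 = 4.3
  Oral exam 86 × 0.23 = 19.78
  Lab reports 42 × 0.08 = 3.36
  Term paper 96 × 0.1 = 9.6
  Discussion 95 × 0.34 = 32.3
  Homework 64 × 0.2 = 12.8
Sum = 82.14
82.14 ≥ 82 → High Distinction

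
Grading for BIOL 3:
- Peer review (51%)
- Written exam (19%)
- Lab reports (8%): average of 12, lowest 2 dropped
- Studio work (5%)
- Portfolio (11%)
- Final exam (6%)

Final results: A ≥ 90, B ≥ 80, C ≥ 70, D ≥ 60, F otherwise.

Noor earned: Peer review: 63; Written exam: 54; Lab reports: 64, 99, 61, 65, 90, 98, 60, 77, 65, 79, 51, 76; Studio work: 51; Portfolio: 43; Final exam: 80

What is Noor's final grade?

D

Lab reports: drop 51, 60 → average of remaining 10 = 774/10 = 77.4
Weighted total:
  Peer review 63 × 0.51 = 32.13
  Written exam 54 × 0.19 = 10.26
  Lab reports 77.4 × 0.08 = 6.192
  Studio work 51 × 0.05 = 2.55
  Portfolio 43 × 0.11 = 4.73
  Final exam 80 × 0.06 = 4.8
Sum = 60.662
60.662 is ≥ 60 and < 70 → D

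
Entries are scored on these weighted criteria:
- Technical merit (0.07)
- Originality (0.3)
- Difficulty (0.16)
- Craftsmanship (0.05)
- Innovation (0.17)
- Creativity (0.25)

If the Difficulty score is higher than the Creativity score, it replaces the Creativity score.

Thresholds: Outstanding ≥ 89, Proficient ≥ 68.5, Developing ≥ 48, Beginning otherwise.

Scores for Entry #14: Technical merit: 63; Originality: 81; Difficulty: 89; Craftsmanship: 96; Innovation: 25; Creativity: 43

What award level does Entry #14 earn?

Difficulty (89) > Creativity (43), so Creativity counts as 89.
Weighted total:
  Technical merit 63 × 0.07 = 4.41
  Originality 81 × 0.3 = 24.3
  Difficulty 89 × 0.16 = 14.24
  Craftsmanship 96 × 0.05 = 4.8
  Innovation 25 × 0.17 = 4.25
  Creativity 89 × 0.25 = 22.25
Sum = 74.25
74.25 is ≥ 68.5 and < 89 → Proficient

Proficient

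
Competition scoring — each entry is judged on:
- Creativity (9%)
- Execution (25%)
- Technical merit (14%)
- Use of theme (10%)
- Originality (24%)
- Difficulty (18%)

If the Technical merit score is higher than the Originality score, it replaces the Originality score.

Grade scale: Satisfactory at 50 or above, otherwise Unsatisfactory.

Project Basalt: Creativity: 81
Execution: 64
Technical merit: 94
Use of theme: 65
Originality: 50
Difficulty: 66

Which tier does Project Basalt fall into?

Satisfactory

Technical merit (94) > Originality (50), so Originality counts as 94.
Weighted total:
  Creativity 81 × 0.09 = 7.29
  Execution 64 × 0.25 = 16
  Technical merit 94 × 0.14 = 13.16
  Use of theme 65 × 0.1 = 6.5
  Originality 94 × 0.24 = 22.56
  Difficulty 66 × 0.18 = 11.88
Sum = 77.39
77.39 ≥ 50 → Satisfactory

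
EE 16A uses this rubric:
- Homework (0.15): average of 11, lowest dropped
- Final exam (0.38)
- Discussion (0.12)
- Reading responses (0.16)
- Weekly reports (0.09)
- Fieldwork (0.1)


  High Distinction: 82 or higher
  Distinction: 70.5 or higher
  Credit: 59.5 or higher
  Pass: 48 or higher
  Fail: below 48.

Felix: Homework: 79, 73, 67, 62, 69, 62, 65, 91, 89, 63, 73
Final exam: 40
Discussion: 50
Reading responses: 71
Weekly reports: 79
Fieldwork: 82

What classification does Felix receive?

Homework: drop 62 → average of remaining 10 = 731/10 = 73.1
Weighted total:
  Homework 73.1 × 0.15 = 10.965
  Final exam 40 × 0.38 = 15.2
  Discussion 50 × 0.12 = 6
  Reading responses 71 × 0.16 = 11.36
  Weekly reports 79 × 0.09 = 7.11
  Fieldwork 82 × 0.1 = 8.2
Sum = 58.835
58.835 is ≥ 48 and < 59.5 → Pass

Pass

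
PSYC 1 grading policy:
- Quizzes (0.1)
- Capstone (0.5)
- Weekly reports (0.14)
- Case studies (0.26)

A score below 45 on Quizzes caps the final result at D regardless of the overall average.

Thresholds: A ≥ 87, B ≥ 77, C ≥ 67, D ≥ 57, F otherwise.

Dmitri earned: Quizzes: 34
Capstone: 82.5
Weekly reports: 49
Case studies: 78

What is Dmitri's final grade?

D

Quizzes score 34 < 45: minimum not met.
Weighted total:
  Quizzes 34 × 0.1 = 3.4
  Capstone 82.5 × 0.5 = 41.25
  Weekly reports 49 × 0.14 = 6.86
  Case studies 78 × 0.26 = 20.28
Sum = 71.79
71.79 would be C; cap at D applies → D.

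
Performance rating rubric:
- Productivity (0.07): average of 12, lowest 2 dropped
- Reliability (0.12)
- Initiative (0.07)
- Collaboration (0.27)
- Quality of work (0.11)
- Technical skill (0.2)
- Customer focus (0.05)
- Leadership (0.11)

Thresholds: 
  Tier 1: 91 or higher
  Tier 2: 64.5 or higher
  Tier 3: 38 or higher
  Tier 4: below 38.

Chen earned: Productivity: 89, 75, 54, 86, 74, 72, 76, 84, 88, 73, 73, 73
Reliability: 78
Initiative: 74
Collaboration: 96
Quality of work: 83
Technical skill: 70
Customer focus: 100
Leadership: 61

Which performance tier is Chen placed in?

Tier 2

Productivity: drop 54, 72 → average of remaining 10 = 791/10 = 79.1
Weighted total:
  Productivity 79.1 × 0.07 = 5.537
  Reliability 78 × 0.12 = 9.36
  Initiative 74 × 0.07 = 5.18
  Collaboration 96 × 0.27 = 25.92
  Quality of work 83 × 0.11 = 9.13
  Technical skill 70 × 0.2 = 14
  Customer focus 100 × 0.05 = 5
  Leadership 61 × 0.11 = 6.71
Sum = 80.837
80.837 is ≥ 64.5 and < 91 → Tier 2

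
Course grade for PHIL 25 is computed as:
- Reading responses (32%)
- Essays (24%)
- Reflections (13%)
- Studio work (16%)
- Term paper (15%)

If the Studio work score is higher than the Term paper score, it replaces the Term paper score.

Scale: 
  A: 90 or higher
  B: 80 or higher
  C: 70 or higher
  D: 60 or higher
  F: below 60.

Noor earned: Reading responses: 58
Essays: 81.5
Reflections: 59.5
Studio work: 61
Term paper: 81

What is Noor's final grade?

Studio work (61) ≤ Term paper (81), so Term paper stays at 81.
Weighted total:
  Reading responses 58 × 0.32 = 18.56
  Essays 81.5 × 0.24 = 19.56
  Reflections 59.5 × 0.13 = 7.735
  Studio work 61 × 0.16 = 9.76
  Term paper 81 × 0.15 = 12.15
Sum = 67.765
67.765 is ≥ 60 and < 70 → D

D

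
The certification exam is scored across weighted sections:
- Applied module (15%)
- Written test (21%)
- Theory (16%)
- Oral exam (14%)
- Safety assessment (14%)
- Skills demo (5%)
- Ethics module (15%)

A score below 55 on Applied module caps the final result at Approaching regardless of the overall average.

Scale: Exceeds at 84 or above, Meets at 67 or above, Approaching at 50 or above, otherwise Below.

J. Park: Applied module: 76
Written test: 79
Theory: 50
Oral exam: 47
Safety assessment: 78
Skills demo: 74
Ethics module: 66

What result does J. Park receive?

Applied module score 76 ≥ 55: minimum met.
Weighted total:
  Applied module 76 × 0.15 = 11.4
  Written test 79 × 0.21 = 16.59
  Theory 50 × 0.16 = 8
  Oral exam 47 × 0.14 = 6.58
  Safety assessment 78 × 0.14 = 10.92
  Skills demo 74 × 0.05 = 3.7
  Ethics module 66 × 0.15 = 9.9
Sum = 67.09
67.09 is ≥ 67 and < 84 → Meets

Meets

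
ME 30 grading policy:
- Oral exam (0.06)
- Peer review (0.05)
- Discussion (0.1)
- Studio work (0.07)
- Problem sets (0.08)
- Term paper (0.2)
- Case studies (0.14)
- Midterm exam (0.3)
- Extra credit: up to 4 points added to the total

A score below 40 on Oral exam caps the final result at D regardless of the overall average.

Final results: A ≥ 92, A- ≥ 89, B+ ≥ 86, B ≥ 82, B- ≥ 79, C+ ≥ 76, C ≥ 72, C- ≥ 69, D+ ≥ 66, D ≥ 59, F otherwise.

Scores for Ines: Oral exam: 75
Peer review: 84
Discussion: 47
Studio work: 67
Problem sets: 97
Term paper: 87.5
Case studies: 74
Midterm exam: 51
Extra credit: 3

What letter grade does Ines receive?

C

Oral exam score 75 ≥ 40: minimum met.
Weighted total:
  Oral exam 75 × 0.06 = 4.5
  Peer review 84 × 0.05 = 4.2
  Discussion 47 × 0.1 = 4.7
  Studio work 67 × 0.07 = 4.69
  Problem sets 97 × 0.08 = 7.76
  Term paper 87.5 × 0.2 = 17.5
  Case studies 74 × 0.14 = 10.36
  Midterm exam 51 × 0.3 = 15.3
Sum = 69.01
Extra credit: 69.01 + 3 = 72.01
72.01 is ≥ 72 and < 76 → C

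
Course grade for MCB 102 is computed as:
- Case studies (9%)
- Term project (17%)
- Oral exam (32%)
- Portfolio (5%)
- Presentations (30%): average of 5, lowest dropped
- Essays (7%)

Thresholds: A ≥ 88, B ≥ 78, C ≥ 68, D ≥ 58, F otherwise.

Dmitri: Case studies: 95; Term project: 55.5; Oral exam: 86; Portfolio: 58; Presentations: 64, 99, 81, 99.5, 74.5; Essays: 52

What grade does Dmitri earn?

B

Presentations: drop 64 → average of remaining 4 = 354/4 = 88.5
Weighted total:
  Case studies 95 × 0.09 = 8.55
  Term project 55.5 × 0.17 = 9.435
  Oral exam 86 × 0.32 = 27.52
  Portfolio 58 × 0.05 = 2.9
  Presentations 88.5 × 0.3 = 26.55
  Essays 52 × 0.07 = 3.64
Sum = 78.595
78.595 is ≥ 78 and < 88 → B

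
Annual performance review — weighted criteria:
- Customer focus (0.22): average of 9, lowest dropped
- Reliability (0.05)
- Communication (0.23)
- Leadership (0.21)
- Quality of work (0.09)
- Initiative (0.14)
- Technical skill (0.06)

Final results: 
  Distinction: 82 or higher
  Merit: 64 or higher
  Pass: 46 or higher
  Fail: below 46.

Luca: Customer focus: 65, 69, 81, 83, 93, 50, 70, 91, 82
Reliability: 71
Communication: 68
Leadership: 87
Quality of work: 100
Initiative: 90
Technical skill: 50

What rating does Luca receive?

Merit

Customer focus: drop 50 → average of remaining 8 = 634/8 = 79.25
Weighted total:
  Customer focus 79.25 × 0.22 = 17.435
  Reliability 71 × 0.05 = 3.55
  Communication 68 × 0.23 = 15.64
  Leadership 87 × 0.21 = 18.27
  Quality of work 100 × 0.09 = 9
  Initiative 90 × 0.14 = 12.6
  Technical skill 50 × 0.06 = 3
Sum = 79.495
79.495 is ≥ 64 and < 82 → Merit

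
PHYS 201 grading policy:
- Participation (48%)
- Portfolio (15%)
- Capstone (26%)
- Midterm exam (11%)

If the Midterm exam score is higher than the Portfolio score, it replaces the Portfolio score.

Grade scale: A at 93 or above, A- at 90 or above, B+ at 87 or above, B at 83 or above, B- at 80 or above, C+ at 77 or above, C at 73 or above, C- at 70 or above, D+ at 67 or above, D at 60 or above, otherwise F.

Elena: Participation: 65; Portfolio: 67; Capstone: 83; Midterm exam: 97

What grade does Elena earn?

Midterm exam (97) > Portfolio (67), so Portfolio counts as 97.
Weighted total:
  Participation 65 × 0.48 = 31.2
  Portfolio 97 × 0.15 = 14.55
  Capstone 83 × 0.26 = 21.58
  Midterm exam 97 × 0.11 = 10.67
Sum = 78
78 is ≥ 77 and < 80 → C+

C+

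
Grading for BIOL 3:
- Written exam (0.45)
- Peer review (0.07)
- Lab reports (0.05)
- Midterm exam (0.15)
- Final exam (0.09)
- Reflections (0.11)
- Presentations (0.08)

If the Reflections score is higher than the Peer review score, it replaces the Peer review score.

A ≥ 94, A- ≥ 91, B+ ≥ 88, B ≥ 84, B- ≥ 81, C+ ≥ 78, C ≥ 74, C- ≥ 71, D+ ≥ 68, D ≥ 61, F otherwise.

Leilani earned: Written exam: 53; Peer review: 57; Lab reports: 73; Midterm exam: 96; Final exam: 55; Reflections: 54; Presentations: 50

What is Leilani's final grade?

F

Reflections (54) ≤ Peer review (57), so Peer review stays at 57.
Weighted total:
  Written exam 53 × 0.45 = 23.85
  Peer review 57 × 0.07 = 3.99
  Lab reports 73 × 0.05 = 3.65
  Midterm exam 96 × 0.15 = 14.4
  Final exam 55 × 0.09 = 4.95
  Reflections 54 × 0.11 = 5.94
  Presentations 50 × 0.08 = 4
Sum = 60.78
60.78 < 61 → F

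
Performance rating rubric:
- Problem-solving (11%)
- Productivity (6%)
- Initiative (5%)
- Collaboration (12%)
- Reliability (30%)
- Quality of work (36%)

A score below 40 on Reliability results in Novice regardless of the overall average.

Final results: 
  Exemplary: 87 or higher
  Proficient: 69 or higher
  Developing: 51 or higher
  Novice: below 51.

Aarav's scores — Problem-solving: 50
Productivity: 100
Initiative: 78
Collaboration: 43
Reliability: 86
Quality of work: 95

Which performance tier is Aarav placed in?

Reliability score 86 ≥ 40: minimum met.
Weighted total:
  Problem-solving 50 × 0.11 = 5.5
  Productivity 100 × 0.06 = 6
  Initiative 78 × 0.05 = 3.9
  Collaboration 43 × 0.12 = 5.16
  Reliability 86 × 0.3 = 25.8
  Quality of work 95 × 0.36 = 34.2
Sum = 80.56
80.56 is ≥ 69 and < 87 → Proficient

Proficient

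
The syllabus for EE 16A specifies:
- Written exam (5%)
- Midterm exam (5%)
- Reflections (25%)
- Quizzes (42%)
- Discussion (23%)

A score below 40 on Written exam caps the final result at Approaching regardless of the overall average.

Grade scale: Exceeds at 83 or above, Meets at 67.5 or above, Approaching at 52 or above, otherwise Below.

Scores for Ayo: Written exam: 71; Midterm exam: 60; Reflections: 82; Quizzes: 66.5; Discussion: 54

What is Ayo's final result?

Written exam score 71 ≥ 40: minimum met.
Weighted total:
  Written exam 71 × 0.05 = 3.55
  Midterm exam 60 × 0.05 = 3
  Reflections 82 × 0.25 = 20.5
  Quizzes 66.5 × 0.42 = 27.93
  Discussion 54 × 0.23 = 12.42
Sum = 67.4
67.4 is ≥ 52 and < 67.5 → Approaching

Approaching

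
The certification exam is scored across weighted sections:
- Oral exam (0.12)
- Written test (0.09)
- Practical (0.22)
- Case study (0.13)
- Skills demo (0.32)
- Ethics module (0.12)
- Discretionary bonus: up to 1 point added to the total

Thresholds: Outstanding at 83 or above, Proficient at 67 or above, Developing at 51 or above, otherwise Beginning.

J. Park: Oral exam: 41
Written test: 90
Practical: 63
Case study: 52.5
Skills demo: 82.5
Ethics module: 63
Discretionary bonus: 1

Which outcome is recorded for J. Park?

Proficient

Weighted total:
  Oral exam 41 × 0.12 = 4.92
  Written test 90 × 0.09 = 8.1
  Practical 63 × 0.22 = 13.86
  Case study 52.5 × 0.13 = 6.825
  Skills demo 82.5 × 0.32 = 26.4
  Ethics module 63 × 0.12 = 7.56
Sum = 67.665
Discretionary bonus: 67.665 + 1 = 68.665
68.665 is ≥ 67 and < 83 → Proficient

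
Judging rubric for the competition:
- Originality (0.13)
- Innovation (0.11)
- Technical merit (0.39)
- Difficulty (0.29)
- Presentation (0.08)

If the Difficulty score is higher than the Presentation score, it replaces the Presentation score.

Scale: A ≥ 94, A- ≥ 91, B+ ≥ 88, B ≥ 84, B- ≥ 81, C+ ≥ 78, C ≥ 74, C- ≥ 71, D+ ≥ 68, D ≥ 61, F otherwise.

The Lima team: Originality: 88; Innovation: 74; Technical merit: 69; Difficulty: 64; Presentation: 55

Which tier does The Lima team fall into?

Difficulty (64) > Presentation (55), so Presentation counts as 64.
Weighted total:
  Originality 88 × 0.13 = 11.44
  Innovation 74 × 0.11 = 8.14
  Technical merit 69 × 0.39 = 26.91
  Difficulty 64 × 0.29 = 18.56
  Presentation 64 × 0.08 = 5.12
Sum = 70.17
70.17 is ≥ 68 and < 71 → D+

D+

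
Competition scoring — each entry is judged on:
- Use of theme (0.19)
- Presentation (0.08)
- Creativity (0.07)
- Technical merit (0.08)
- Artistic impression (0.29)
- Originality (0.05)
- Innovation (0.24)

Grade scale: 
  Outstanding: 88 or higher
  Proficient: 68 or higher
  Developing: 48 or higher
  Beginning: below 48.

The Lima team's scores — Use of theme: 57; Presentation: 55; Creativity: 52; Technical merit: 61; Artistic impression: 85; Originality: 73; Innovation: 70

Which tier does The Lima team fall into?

Proficient

Weighted total:
  Use of theme 57 × 0.19 = 10.83
  Presentation 55 × 0.08 = 4.4
  Creativity 52 × 0.07 = 3.64
  Technical merit 61 × 0.08 = 4.88
  Artistic impression 85 × 0.29 = 24.65
  Originality 73 × 0.05 = 3.65
  Innovation 70 × 0.24 = 16.8
Sum = 68.85
68.85 is ≥ 68 and < 88 → Proficient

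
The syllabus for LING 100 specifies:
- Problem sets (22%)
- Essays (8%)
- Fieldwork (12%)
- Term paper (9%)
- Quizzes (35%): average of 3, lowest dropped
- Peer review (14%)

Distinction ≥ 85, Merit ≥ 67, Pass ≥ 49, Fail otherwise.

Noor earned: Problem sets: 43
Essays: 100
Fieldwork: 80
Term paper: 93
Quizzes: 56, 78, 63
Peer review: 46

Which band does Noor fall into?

Quizzes: drop 56 → average of remaining 2 = 141/2 = 70.5
Weighted total:
  Problem sets 43 × 0.22 = 9.46
  Essays 100 × 0.08 = 8
  Fieldwork 80 × 0.12 = 9.6
  Term paper 93 × 0.09 = 8.37
  Quizzes 70.5 × 0.35 = 24.675
  Peer review 46 × 0.14 = 6.44
Sum = 66.545
66.545 is ≥ 49 and < 67 → Pass

Pass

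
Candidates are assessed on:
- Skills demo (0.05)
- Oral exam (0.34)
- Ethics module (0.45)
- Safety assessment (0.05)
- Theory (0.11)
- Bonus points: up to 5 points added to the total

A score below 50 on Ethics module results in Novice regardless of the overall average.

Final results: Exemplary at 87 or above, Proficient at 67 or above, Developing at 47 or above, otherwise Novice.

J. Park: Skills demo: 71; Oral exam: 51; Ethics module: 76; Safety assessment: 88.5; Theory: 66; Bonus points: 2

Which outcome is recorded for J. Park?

Proficient

Ethics module score 76 ≥ 50: minimum met.
Weighted total:
  Skills demo 71 × 0.05 = 3.55
  Oral exam 51 × 0.34 = 17.34
  Ethics module 76 × 0.45 = 34.2
  Safety assessment 88.5 × 0.05 = 4.425
  Theory 66 × 0.11 = 7.26
Sum = 66.775
Bonus points: 66.775 + 2 = 68.775
68.775 is ≥ 67 and < 87 → Proficient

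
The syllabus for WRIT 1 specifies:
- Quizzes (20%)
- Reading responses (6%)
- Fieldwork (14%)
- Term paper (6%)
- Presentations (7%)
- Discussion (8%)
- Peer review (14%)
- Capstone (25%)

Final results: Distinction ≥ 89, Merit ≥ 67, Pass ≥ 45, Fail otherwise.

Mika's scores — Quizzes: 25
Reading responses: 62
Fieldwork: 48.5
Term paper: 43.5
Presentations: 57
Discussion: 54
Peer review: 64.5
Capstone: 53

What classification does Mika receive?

Pass

Weighted total:
  Quizzes 25 × 0.2 = 5
  Reading responses 62 × 0.06 = 3.72
  Fieldwork 48.5 × 0.14 = 6.79
  Term paper 43.5 × 0.06 = 2.61
  Presentations 57 × 0.07 = 3.99
  Discussion 54 × 0.08 = 4.32
  Peer review 64.5 × 0.14 = 9.03
  Capstone 53 × 0.25 = 13.25
Sum = 48.71
48.71 is ≥ 45 and < 67 → Pass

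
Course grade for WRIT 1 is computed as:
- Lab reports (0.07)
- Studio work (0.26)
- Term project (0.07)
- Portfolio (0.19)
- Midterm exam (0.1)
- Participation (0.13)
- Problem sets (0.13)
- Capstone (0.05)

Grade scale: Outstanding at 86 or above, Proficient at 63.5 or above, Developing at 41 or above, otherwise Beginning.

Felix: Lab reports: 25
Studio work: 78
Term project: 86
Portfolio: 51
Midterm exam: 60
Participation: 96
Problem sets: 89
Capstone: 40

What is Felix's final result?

Weighted total:
  Lab reports 25 × 0.07 = 1.75
  Studio work 78 × 0.26 = 20.28
  Term project 86 × 0.07 = 6.02
  Portfolio 51 × 0.19 = 9.69
  Midterm exam 60 × 0.1 = 6
  Participation 96 × 0.13 = 12.48
  Problem sets 89 × 0.13 = 11.57
  Capstone 40 × 0.05 = 2
Sum = 69.79
69.79 is ≥ 63.5 and < 86 → Proficient

Proficient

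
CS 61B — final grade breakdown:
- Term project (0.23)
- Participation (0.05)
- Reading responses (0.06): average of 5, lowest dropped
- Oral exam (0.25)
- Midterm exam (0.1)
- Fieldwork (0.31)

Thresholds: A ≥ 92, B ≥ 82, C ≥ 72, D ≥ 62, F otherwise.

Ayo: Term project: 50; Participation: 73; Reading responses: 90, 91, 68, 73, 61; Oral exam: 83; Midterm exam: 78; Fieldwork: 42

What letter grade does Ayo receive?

Reading responses: drop 61 → average of remaining 4 = 322/4 = 80.5
Weighted total:
  Term project 50 × 0.23 = 11.5
  Participation 73 × 0.05 = 3.65
  Reading responses 80.5 × 0.06 = 4.83
  Oral exam 83 × 0.25 = 20.75
  Midterm exam 78 × 0.1 = 7.8
  Fieldwork 42 × 0.31 = 13.02
Sum = 61.55
61.55 < 62 → F

F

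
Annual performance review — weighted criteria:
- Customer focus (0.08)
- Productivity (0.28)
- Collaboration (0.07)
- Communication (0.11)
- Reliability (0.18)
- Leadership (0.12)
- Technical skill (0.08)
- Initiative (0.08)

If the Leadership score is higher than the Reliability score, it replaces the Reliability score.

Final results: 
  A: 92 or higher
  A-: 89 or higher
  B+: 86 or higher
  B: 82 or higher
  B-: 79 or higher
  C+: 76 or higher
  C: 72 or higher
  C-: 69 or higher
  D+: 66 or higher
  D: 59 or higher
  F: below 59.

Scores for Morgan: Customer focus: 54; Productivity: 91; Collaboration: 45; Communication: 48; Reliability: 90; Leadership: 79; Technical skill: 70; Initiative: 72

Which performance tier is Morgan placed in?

C

Leadership (79) ≤ Reliability (90), so Reliability stays at 90.
Weighted total:
  Customer focus 54 × 0.08 = 4.32
  Productivity 91 × 0.28 = 25.48
  Collaboration 45 × 0.07 = 3.15
  Communication 48 × 0.11 = 5.28
  Reliability 90 × 0.18 = 16.2
  Leadership 79 × 0.12 = 9.48
  Technical skill 70 × 0.08 = 5.6
  Initiative 72 × 0.08 = 5.76
Sum = 75.27
75.27 is ≥ 72 and < 76 → C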